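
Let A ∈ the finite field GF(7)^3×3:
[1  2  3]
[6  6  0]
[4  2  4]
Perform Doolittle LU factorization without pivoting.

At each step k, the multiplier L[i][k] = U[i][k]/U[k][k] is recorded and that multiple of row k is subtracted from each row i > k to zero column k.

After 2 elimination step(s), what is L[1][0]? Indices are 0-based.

L[1][0] = 6

k=0: U[0][0]=1
  eliminate (1,0): mult=6, new row 1: (0, 1, 3); set L[1][0]=6
  eliminate (2,0): mult=4, new row 2: (0, 1, 6); set L[2][0]=4
k=1: U[1][1]=1
  eliminate (2,1): mult=1, new row 2: (0, 0, 3); set L[2][1]=1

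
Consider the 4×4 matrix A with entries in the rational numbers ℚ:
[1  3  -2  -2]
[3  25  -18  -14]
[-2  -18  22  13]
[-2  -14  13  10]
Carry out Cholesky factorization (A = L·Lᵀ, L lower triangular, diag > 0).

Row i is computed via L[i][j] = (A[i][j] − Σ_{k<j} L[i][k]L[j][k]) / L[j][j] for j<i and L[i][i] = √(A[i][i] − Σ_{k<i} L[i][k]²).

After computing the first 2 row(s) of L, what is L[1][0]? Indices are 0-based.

Step 1: L[0][0] = √(1) = 1.
  L[1][0] = (3) / L[0][0] = 3.
Step 2: L[1][1] = √(16) = 4.

L[1][0] = 3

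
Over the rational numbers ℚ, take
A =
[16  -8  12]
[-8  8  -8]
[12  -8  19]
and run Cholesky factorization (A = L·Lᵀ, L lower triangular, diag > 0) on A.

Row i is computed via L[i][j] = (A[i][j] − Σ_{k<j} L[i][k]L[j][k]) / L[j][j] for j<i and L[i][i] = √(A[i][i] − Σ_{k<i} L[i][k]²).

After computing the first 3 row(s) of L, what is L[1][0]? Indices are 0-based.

Step 1: L[0][0] = √(16) = 4.
  L[1][0] = (-8) / L[0][0] = -2.
Step 2: L[1][1] = √(4) = 2.
  L[2][0] = (12) / L[0][0] = 3.
  L[2][1] = (-2) / L[1][1] = -1.
Step 3: L[2][2] = √(9) = 3.

L[1][0] = -2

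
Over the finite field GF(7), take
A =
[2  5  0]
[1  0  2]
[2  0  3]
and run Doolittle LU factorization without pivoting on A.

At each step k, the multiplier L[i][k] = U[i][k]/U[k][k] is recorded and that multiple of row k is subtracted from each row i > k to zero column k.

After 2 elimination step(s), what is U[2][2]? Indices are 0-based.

U[2][2] = 6

Step 1: pivot at (0,0) is 2.
  row1 ← row1 − (4)·row0  ⇒  L[1][0]=4, U row1=(0, 1, 2)
  row2 ← row2 − (1)·row0  ⇒  L[2][0]=1, U row2=(0, 2, 3)
Step 2: pivot at (1,1) is 1.
  row2 ← row2 − (2)·row1  ⇒  L[2][1]=2, U row2=(0, 0, 6)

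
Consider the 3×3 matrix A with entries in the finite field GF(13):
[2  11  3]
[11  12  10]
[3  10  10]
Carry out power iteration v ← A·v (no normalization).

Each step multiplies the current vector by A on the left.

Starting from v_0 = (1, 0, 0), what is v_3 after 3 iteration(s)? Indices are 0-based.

v_0 = (1, 0, 0).
v_1 = A·v_0 = (2, 11, 3).
v_2 = A·v_1 = (4, 2, 3).
v_3 = A·v_2 = (0, 7, 10).

v_3 = (0, 7, 10)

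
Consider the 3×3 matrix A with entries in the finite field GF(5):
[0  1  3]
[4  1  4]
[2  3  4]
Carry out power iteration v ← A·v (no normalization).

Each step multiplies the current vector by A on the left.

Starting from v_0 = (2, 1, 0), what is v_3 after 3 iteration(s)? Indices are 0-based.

v_3 = (2, 4, 1)

v_0 = (2, 1, 0).
v_1 = A·v_0 = (1, 4, 2).
v_2 = A·v_1 = (0, 1, 2).
v_3 = A·v_2 = (2, 4, 1).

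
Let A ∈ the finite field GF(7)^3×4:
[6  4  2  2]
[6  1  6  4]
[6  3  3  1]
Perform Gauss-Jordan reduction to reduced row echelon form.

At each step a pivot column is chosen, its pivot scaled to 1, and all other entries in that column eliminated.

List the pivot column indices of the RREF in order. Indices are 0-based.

pivot(0,0)=6: scale R0 → (1, 3, 5, 5)
  clear (1,0): R1 −= (6)R0 → (0, 4, 4, 2)
  clear (2,0): R2 −= (6)R0 → (0, 6, 1, 6)
pivot(1,1)=4: scale R1 → (0, 1, 1, 4)
  clear (0,1): R0 −= (3)R1 → (1, 0, 2, 0)
  clear (2,1): R2 −= (6)R1 → (0, 0, 2, 3)
pivot(2,2)=2: scale R2 → (0, 0, 1, 5)
  clear (0,2): R0 −= (2)R2 → (1, 0, 0, 4)
  clear (1,2): R1 −= (1)R2 → (0, 1, 0, 6)

pivot columns: 0, 1, 2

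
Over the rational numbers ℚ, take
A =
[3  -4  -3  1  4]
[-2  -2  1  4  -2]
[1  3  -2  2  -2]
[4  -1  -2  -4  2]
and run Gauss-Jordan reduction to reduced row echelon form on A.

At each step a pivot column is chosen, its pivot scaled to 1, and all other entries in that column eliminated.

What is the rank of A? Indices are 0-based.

rank = 4

pivot(0,0)=3: scale R0 → (1, -4/3, -1, 1/3, 4/3)
  clear (1,0): R1 −= (-2)R0 → (0, -14/3, -1, 14/3, 2/3)
  clear (2,0): R2 −= (1)R0 → (0, 13/3, -1, 5/3, -10/3)
  clear (3,0): R3 −= (4)R0 → (0, 13/3, 2, -16/3, -10/3)
pivot(1,1)=-14/3: scale R1 → (0, 1, 3/14, -1, -1/7)
  clear (0,1): R0 −= (-4/3)R1 → (1, 0, -5/7, -1, 8/7)
  clear (2,1): R2 −= (13/3)R1 → (0, 0, -27/14, 6, -19/7)
  clear (3,1): R3 −= (13/3)R1 → (0, 0, 15/14, -1, -19/7)
pivot(2,2)=-27/14: scale R2 → (0, 0, 1, -28/9, 38/27)
  clear (0,2): R0 −= (-5/7)R2 → (1, 0, 0, -29/9, 58/27)
  clear (1,2): R1 −= (3/14)R2 → (0, 1, 0, -1/3, -4/9)
  clear (3,2): R3 −= (15/14)R2 → (0, 0, 0, 7/3, -38/9)
pivot(3,3)=7/3: scale R3 → (0, 0, 0, 1, -38/21)
  clear (0,3): R0 −= (-29/9)R3 → (1, 0, 0, 0, -232/63)
  clear (1,3): R1 −= (-1/3)R3 → (0, 1, 0, 0, -22/21)
  clear (2,3): R2 −= (-28/9)R3 → (0, 0, 1, 0, -38/9)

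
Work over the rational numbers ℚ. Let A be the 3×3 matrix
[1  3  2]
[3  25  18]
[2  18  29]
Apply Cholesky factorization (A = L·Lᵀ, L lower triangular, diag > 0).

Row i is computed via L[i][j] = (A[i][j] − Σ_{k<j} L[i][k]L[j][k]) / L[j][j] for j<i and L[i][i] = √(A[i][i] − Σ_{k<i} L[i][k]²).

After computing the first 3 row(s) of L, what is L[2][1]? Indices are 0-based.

Step 1: L[0][0] = √(1) = 1.
  L[1][0] = (3) / L[0][0] = 3.
Step 2: L[1][1] = √(16) = 4.
  L[2][0] = (2) / L[0][0] = 2.
  L[2][1] = (12) / L[1][1] = 3.
Step 3: L[2][2] = √(16) = 4.

L[2][1] = 3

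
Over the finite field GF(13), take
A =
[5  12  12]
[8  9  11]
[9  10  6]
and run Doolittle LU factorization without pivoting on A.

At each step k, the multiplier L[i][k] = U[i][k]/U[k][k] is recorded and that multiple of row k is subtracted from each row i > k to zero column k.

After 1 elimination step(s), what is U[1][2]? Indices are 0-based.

U[1][2] = 10

k=0: U[0][0]=5
  eliminate (1,0): mult=12, new row 1: (0, 8, 10); set L[1][0]=12
  eliminate (2,0): mult=7, new row 2: (0, 4, 0); set L[2][0]=7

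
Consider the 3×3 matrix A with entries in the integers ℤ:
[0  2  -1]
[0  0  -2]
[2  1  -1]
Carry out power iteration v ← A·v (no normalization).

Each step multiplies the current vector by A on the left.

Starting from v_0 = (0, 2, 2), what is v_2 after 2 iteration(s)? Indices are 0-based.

v_2 = (-8, 0, 0)

v_0 = (0, 2, 2).
v_1 = A·v_0 = (2, -4, 0).
v_2 = A·v_1 = (-8, 0, 0).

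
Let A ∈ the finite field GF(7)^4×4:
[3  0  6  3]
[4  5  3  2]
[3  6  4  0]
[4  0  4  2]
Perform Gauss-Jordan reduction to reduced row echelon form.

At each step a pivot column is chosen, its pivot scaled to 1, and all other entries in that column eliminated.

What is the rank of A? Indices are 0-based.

step 1: normalize row 0 (÷3) = (1, 0, 2, 1)
  row 1: subtract 4×row0 = (0, 5, 2, 5)
  row 2: subtract 3×row0 = (0, 6, 5, 4)
  row 3: subtract 4×row0 = (0, 0, 3, 5)
step 2: normalize row 1 (÷5) = (0, 1, 6, 1)
  row 2: subtract 6×row1 = (0, 0, 4, 5)
step 3: normalize row 2 (÷4) = (0, 0, 1, 3)
  row 0: subtract 2×row2 = (1, 0, 0, 2)
  row 1: subtract 6×row2 = (0, 1, 0, 4)
  row 3: subtract 3×row2 = (0, 0, 0, 3)
step 4: normalize row 3 (÷3) = (0, 0, 0, 1)
  row 0: subtract 2×row3 = (1, 0, 0, 0)
  row 1: subtract 4×row3 = (0, 1, 0, 0)
  row 2: subtract 3×row3 = (0, 0, 1, 0)

rank = 4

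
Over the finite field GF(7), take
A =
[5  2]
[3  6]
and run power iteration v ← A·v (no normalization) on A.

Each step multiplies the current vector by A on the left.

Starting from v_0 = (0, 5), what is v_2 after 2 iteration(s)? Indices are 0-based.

v_2 = (5, 0)

v_0 = (0, 5).
v_1 = A·v_0 = (3, 2).
v_2 = A·v_1 = (5, 0).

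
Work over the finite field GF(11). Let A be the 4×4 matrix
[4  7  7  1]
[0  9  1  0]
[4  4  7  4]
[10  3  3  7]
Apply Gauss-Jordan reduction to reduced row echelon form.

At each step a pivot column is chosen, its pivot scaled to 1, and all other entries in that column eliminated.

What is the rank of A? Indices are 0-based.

step 1: normalize row 0 (÷4) = (1, 10, 10, 3)
  row 2: subtract 4×row0 = (0, 8, 0, 3)
  row 3: subtract 10×row0 = (0, 2, 2, 10)
step 2: normalize row 1 (÷9) = (0, 1, 5, 0)
  row 0: subtract 10×row1 = (1, 0, 4, 3)
  row 2: subtract 8×row1 = (0, 0, 4, 3)
  row 3: subtract 2×row1 = (0, 0, 3, 10)
step 3: normalize row 2 (÷4) = (0, 0, 1, 9)
  row 0: subtract 4×row2 = (1, 0, 0, 0)
  row 1: subtract 5×row2 = (0, 1, 0, 10)
  row 3: subtract 3×row2 = (0, 0, 0, 5)
step 4: normalize row 3 (÷5) = (0, 0, 0, 1)
  row 1: subtract 10×row3 = (0, 1, 0, 0)
  row 2: subtract 9×row3 = (0, 0, 1, 0)

rank = 4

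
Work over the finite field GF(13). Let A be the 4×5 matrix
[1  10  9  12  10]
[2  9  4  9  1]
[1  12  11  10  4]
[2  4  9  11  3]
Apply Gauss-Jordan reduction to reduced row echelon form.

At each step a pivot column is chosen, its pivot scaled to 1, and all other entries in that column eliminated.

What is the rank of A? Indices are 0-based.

rank = 4

pivot(0,0)=1: scale R0 → (1, 10, 9, 12, 10)
  clear (1,0): R1 −= (2)R0 → (0, 2, 12, 11, 7)
  clear (2,0): R2 −= (1)R0 → (0, 2, 2, 11, 7)
  clear (3,0): R3 −= (2)R0 → (0, 10, 4, 0, 9)
pivot(1,1)=2: scale R1 → (0, 1, 6, 12, 10)
  clear (0,1): R0 −= (10)R1 → (1, 0, 1, 9, 1)
  clear (2,1): R2 −= (2)R1 → (0, 0, 3, 0, 0)
  clear (3,1): R3 −= (10)R1 → (0, 0, 9, 10, 0)
pivot(2,2)=3: scale R2 → (0, 0, 1, 0, 0)
  clear (0,2): R0 −= (1)R2 → (1, 0, 0, 9, 1)
  clear (1,2): R1 −= (6)R2 → (0, 1, 0, 12, 10)
  clear (3,2): R3 −= (9)R2 → (0, 0, 0, 10, 0)
pivot(3,3)=10: scale R3 → (0, 0, 0, 1, 0)
  clear (0,3): R0 −= (9)R3 → (1, 0, 0, 0, 1)
  clear (1,3): R1 −= (12)R3 → (0, 1, 0, 0, 10)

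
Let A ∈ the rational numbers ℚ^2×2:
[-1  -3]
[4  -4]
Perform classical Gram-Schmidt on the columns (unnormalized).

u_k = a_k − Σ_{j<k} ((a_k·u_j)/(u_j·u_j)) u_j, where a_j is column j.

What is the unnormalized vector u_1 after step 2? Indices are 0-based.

u_1 = (-64/17, -16/17)

Step 1: u_0 = a_0 = (-1, 4).
Step 2: u_1 = a_1 − (-13/17)·u_0 = (-64/17, -16/17).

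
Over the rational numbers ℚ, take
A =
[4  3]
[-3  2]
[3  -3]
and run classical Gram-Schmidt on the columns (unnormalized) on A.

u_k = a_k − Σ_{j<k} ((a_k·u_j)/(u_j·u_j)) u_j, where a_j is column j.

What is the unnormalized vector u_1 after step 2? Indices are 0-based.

Step 1: u_0 = a_0 = (4, -3, 3).
Step 2: u_1 = a_1 − (-3/34)·u_0 = (57/17, 59/34, -93/34).

u_1 = (57/17, 59/34, -93/34)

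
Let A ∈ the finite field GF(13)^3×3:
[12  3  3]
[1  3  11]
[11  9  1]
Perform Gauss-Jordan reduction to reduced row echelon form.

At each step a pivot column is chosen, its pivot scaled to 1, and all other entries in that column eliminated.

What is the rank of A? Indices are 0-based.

step 1: normalize row 0 (÷12) = (1, 10, 10)
  row 1: subtract 1×row0 = (0, 6, 1)
  row 2: subtract 11×row0 = (0, 3, 8)
step 2: normalize row 1 (÷6) = (0, 1, 11)
  row 0: subtract 10×row1 = (1, 0, 4)
  row 2: subtract 3×row1 = (0, 0, 1)
step 3: normalize row 2 (÷1) = (0, 0, 1)
  row 0: subtract 4×row2 = (1, 0, 0)
  row 1: subtract 11×row2 = (0, 1, 0)

rank = 3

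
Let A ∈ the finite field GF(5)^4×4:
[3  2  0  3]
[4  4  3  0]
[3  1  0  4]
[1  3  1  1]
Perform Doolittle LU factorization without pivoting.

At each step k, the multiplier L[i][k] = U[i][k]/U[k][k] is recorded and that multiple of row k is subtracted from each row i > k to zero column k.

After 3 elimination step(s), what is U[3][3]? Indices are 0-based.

k=0: U[0][0]=3
  eliminate (1,0): mult=3, new row 1: (0, 3, 3, 1); set L[1][0]=3
  eliminate (2,0): mult=1, new row 2: (0, 4, 0, 1); set L[2][0]=1
  eliminate (3,0): mult=2, new row 3: (0, 4, 1, 0); set L[3][0]=2
k=1: U[1][1]=3
  eliminate (2,1): mult=3, new row 2: (0, 0, 1, 3); set L[2][1]=3
  eliminate (3,1): mult=3, new row 3: (0, 0, 2, 2); set L[3][1]=3
k=2: U[2][2]=1
  eliminate (3,2): mult=2, new row 3: (0, 0, 0, 1); set L[3][2]=2

U[3][3] = 1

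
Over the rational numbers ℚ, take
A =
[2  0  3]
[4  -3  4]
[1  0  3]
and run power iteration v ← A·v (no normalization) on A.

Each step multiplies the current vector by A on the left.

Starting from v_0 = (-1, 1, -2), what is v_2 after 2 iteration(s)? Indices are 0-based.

v_2 = (-37, -15, -29)

v_0 = (-1, 1, -2).
v_1 = A·v_0 = (-8, -15, -7).
v_2 = A·v_1 = (-37, -15, -29).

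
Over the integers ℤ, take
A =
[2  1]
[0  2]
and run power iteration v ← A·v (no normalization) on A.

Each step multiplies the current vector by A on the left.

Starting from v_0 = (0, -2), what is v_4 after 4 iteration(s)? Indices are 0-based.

v_0 = (0, -2).
v_1 = A·v_0 = (-2, -4).
v_2 = A·v_1 = (-8, -8).
v_3 = A·v_2 = (-24, -16).
v_4 = A·v_3 = (-64, -32).

v_4 = (-64, -32)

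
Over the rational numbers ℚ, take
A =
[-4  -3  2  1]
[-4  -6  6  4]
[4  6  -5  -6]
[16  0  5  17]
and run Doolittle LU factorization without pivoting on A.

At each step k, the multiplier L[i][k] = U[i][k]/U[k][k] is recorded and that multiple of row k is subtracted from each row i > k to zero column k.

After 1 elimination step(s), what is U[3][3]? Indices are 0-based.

U[3][3] = 21

[col 0] pivot -4
  R1 -= 1*R0 → (0, -3, 4, 3)  (L[1][0] := 1)
  R2 -= -1*R0 → (0, 3, -3, -5)  (L[2][0] := -1)
  R3 -= -4*R0 → (0, -12, 13, 21)  (L[3][0] := -4)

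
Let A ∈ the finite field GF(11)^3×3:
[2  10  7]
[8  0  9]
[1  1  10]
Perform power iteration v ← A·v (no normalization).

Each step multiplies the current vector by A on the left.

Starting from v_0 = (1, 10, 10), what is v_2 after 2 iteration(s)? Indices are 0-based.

v_2 = (0, 10, 5)

v_0 = (1, 10, 10).
v_1 = A·v_0 = (7, 10, 1).
v_2 = A·v_1 = (0, 10, 5).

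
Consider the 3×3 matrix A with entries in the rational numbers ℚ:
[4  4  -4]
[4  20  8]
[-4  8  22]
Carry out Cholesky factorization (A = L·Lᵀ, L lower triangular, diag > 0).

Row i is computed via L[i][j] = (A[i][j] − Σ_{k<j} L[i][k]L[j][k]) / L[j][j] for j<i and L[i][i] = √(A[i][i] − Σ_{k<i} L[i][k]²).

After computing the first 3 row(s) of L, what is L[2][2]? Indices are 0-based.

Step 1: L[0][0] = √(4) = 2.
  L[1][0] = (4) / L[0][0] = 2.
Step 2: L[1][1] = √(16) = 4.
  L[2][0] = (-4) / L[0][0] = -2.
  L[2][1] = (12) / L[1][1] = 3.
Step 3: L[2][2] = √(9) = 3.

L[2][2] = 3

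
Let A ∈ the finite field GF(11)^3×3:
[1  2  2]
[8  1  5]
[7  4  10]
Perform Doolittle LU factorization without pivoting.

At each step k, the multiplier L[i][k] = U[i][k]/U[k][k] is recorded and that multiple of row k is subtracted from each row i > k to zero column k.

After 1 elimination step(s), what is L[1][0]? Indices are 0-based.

L[1][0] = 8

Step 1: pivot at (0,0) is 1.
  row1 ← row1 − (8)·row0  ⇒  L[1][0]=8, U row1=(0, 7, 0)
  row2 ← row2 − (7)·row0  ⇒  L[2][0]=7, U row2=(0, 1, 7)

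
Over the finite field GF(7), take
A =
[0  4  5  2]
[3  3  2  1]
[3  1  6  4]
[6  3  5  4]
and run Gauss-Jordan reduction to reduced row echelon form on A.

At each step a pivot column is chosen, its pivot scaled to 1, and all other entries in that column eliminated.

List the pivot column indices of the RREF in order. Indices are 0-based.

pivot columns: 0, 1, 2, 3

pivot(0,0): swap R0↔R1
pivot(0,0)=3: scale R0 → (1, 1, 3, 5)
  clear (2,0): R2 −= (3)R0 → (0, 5, 4, 3)
  clear (3,0): R3 −= (6)R0 → (0, 4, 1, 2)
pivot(1,1)=4: scale R1 → (0, 1, 3, 4)
  clear (0,1): R0 −= (1)R1 → (1, 0, 0, 1)
  clear (2,1): R2 −= (5)R1 → (0, 0, 3, 4)
  clear (3,1): R3 −= (4)R1 → (0, 0, 3, 0)
pivot(2,2)=3: scale R2 → (0, 0, 1, 6)
  clear (1,2): R1 −= (3)R2 → (0, 1, 0, 0)
  clear (3,2): R3 −= (3)R2 → (0, 0, 0, 3)
pivot(3,3)=3: scale R3 → (0, 0, 0, 1)
  clear (0,3): R0 −= (1)R3 → (1, 0, 0, 0)
  clear (2,3): R2 −= (6)R3 → (0, 0, 1, 0)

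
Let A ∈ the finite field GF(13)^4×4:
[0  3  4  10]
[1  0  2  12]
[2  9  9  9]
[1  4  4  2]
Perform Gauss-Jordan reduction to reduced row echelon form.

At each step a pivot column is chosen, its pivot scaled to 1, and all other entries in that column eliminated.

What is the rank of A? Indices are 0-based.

rank = 4

step 1: exchange rows 0,1
step 1: normalize row 0 (÷1) = (1, 0, 2, 12)
  row 2: subtract 2×row0 = (0, 9, 5, 11)
  row 3: subtract 1×row0 = (0, 4, 2, 3)
step 2: normalize row 1 (÷3) = (0, 1, 10, 12)
  row 2: subtract 9×row1 = (0, 0, 6, 7)
  row 3: subtract 4×row1 = (0, 0, 1, 7)
step 3: normalize row 2 (÷6) = (0, 0, 1, 12)
  row 0: subtract 2×row2 = (1, 0, 0, 1)
  row 1: subtract 10×row2 = (0, 1, 0, 9)
  row 3: subtract 1×row2 = (0, 0, 0, 8)
step 4: normalize row 3 (÷8) = (0, 0, 0, 1)
  row 0: subtract 1×row3 = (1, 0, 0, 0)
  row 1: subtract 9×row3 = (0, 1, 0, 0)
  row 2: subtract 12×row3 = (0, 0, 1, 0)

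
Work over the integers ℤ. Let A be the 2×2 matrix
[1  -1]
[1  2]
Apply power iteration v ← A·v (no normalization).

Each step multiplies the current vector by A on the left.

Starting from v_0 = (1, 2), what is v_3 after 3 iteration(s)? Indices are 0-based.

v_0 = (1, 2).
v_1 = A·v_0 = (-1, 5).
v_2 = A·v_1 = (-6, 9).
v_3 = A·v_2 = (-15, 12).

v_3 = (-15, 12)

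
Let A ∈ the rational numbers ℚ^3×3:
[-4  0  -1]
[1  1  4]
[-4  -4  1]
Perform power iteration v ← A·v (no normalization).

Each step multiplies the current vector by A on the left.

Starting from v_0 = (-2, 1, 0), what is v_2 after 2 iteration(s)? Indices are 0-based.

v_2 = (-36, 23, -24)

v_0 = (-2, 1, 0).
v_1 = A·v_0 = (8, -1, 4).
v_2 = A·v_1 = (-36, 23, -24).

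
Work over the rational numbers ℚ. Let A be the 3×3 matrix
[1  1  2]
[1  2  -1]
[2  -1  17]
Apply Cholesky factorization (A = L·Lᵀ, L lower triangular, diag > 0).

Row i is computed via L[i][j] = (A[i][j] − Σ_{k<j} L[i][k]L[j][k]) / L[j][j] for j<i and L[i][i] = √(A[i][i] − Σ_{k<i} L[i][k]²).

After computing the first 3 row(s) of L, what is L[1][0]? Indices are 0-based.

L[1][0] = 1

Step 1: L[0][0] = √(1) = 1.
  L[1][0] = (1) / L[0][0] = 1.
Step 2: L[1][1] = √(1) = 1.
  L[2][0] = (2) / L[0][0] = 2.
  L[2][1] = (-3) / L[1][1] = -3.
Step 3: L[2][2] = √(4) = 2.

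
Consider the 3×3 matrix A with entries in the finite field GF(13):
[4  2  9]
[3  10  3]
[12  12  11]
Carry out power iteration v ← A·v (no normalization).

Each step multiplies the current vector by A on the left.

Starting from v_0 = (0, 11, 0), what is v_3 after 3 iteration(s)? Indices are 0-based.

v_3 = (6, 5, 9)

v_0 = (0, 11, 0).
v_1 = A·v_0 = (9, 6, 2).
v_2 = A·v_1 = (1, 2, 7).
v_3 = A·v_2 = (6, 5, 9).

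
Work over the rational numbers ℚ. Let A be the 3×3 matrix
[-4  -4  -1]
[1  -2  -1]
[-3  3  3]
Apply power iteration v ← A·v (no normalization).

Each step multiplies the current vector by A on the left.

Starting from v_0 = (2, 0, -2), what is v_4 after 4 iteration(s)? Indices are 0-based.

v_0 = (2, 0, -2).
v_1 = A·v_0 = (-6, 4, -12).
v_2 = A·v_1 = (20, -2, -6).
v_3 = A·v_2 = (-66, 30, -84).
v_4 = A·v_3 = (228, -42, 36).

v_4 = (228, -42, 36)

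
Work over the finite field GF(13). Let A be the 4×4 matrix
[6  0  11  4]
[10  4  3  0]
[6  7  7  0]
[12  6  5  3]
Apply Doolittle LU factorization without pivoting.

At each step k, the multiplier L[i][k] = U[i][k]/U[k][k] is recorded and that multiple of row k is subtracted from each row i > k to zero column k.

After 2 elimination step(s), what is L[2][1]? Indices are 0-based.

L[2][1] = 5

[col 0] pivot 6
  R1 -= 6*R0 → (0, 4, 2, 2)  (L[1][0] := 6)
  R2 -= 1*R0 → (0, 7, 9, 9)  (L[2][0] := 1)
  R3 -= 2*R0 → (0, 6, 9, 8)  (L[3][0] := 2)
[col 1] pivot 4
  R2 -= 5*R1 → (0, 0, 12, 12)  (L[2][1] := 5)
  R3 -= 8*R1 → (0, 0, 6, 5)  (L[3][1] := 8)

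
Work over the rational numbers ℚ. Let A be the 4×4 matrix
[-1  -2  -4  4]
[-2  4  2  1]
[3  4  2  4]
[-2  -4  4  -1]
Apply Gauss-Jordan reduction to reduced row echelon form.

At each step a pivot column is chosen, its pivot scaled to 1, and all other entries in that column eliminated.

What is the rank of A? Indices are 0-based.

rank = 4

pivot(0,0)=-1: scale R0 → (1, 2, 4, -4)
  clear (1,0): R1 −= (-2)R0 → (0, 8, 10, -7)
  clear (2,0): R2 −= (3)R0 → (0, -2, -10, 16)
  clear (3,0): R3 −= (-2)R0 → (0, 0, 12, -9)
pivot(1,1)=8: scale R1 → (0, 1, 5/4, -7/8)
  clear (0,1): R0 −= (2)R1 → (1, 0, 3/2, -9/4)
  clear (2,1): R2 −= (-2)R1 → (0, 0, -15/2, 57/4)
pivot(2,2)=-15/2: scale R2 → (0, 0, 1, -19/10)
  clear (0,2): R0 −= (3/2)R2 → (1, 0, 0, 3/5)
  clear (1,2): R1 −= (5/4)R2 → (0, 1, 0, 3/2)
  clear (3,2): R3 −= (12)R2 → (0, 0, 0, 69/5)
pivot(3,3)=69/5: scale R3 → (0, 0, 0, 1)
  clear (0,3): R0 −= (3/5)R3 → (1, 0, 0, 0)
  clear (1,3): R1 −= (3/2)R3 → (0, 1, 0, 0)
  clear (2,3): R2 −= (-19/10)R3 → (0, 0, 1, 0)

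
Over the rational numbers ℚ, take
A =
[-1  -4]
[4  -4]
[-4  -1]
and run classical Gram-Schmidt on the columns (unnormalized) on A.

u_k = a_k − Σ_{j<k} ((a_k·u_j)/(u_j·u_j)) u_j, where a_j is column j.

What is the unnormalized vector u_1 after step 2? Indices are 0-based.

u_1 = (-140/33, -100/33, -65/33)

Step 1: u_0 = a_0 = (-1, 4, -4).
Step 2: u_1 = a_1 − (-8/33)·u_0 = (-140/33, -100/33, -65/33).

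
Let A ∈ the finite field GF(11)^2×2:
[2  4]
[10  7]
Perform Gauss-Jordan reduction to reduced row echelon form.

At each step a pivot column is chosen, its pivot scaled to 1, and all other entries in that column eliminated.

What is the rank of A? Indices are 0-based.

rank = 2

[1] R0 /= 2  ⇒  (1, 2)
     R1 -= 10·R0  ⇒  (0, 9)
[2] R1 /= 9  ⇒  (0, 1)
     R0 -= 2·R1  ⇒  (1, 0)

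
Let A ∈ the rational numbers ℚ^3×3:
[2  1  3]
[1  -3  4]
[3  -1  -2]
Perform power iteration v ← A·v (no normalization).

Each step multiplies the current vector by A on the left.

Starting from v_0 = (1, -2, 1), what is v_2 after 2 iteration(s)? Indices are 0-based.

v_2 = (26, -18, -8)

v_0 = (1, -2, 1).
v_1 = A·v_0 = (3, 11, 3).
v_2 = A·v_1 = (26, -18, -8).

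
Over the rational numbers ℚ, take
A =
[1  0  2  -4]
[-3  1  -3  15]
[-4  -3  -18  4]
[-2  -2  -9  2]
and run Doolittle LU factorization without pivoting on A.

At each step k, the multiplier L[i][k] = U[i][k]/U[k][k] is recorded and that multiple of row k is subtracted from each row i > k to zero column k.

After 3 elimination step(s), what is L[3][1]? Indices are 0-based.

Step 1: pivot at (0,0) is 1.
  row1 ← row1 − (-3)·row0  ⇒  L[1][0]=-3, U row1=(0, 1, 3, 3)
  row2 ← row2 − (-4)·row0  ⇒  L[2][0]=-4, U row2=(0, -3, -10, -12)
  row3 ← row3 − (-2)·row0  ⇒  L[3][0]=-2, U row3=(0, -2, -5, -6)
Step 2: pivot at (1,1) is 1.
  row2 ← row2 − (-3)·row1  ⇒  L[2][1]=-3, U row2=(0, 0, -1, -3)
  row3 ← row3 − (-2)·row1  ⇒  L[3][1]=-2, U row3=(0, 0, 1, 0)
Step 3: pivot at (2,2) is -1.
  row3 ← row3 − (-1)·row2  ⇒  L[3][2]=-1, U row3=(0, 0, 0, -3)

L[3][1] = -2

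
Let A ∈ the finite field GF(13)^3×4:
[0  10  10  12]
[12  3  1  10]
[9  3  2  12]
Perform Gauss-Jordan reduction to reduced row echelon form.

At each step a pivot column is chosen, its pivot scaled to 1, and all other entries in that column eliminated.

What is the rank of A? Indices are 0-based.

rank = 3

step 1: exchange rows 0,1
step 1: normalize row 0 (÷12) = (1, 10, 12, 3)
  row 2: subtract 9×row0 = (0, 4, 11, 11)
step 2: normalize row 1 (÷10) = (0, 1, 1, 9)
  row 0: subtract 10×row1 = (1, 0, 2, 4)
  row 2: subtract 4×row1 = (0, 0, 7, 1)
step 3: normalize row 2 (÷7) = (0, 0, 1, 2)
  row 0: subtract 2×row2 = (1, 0, 0, 0)
  row 1: subtract 1×row2 = (0, 1, 0, 7)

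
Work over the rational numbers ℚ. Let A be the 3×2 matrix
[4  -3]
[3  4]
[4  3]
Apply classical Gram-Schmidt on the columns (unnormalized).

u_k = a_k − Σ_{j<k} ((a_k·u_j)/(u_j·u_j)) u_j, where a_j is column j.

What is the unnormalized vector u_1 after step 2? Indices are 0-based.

Step 1: u_0 = a_0 = (4, 3, 4).
Step 2: u_1 = a_1 − (12/41)·u_0 = (-171/41, 128/41, 75/41).

u_1 = (-171/41, 128/41, 75/41)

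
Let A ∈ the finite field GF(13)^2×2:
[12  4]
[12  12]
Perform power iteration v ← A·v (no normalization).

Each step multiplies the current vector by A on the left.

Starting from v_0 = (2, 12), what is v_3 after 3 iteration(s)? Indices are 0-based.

v_0 = (2, 12).
v_1 = A·v_0 = (7, 12).
v_2 = A·v_1 = (2, 7).
v_3 = A·v_2 = (0, 4).

v_3 = (0, 4)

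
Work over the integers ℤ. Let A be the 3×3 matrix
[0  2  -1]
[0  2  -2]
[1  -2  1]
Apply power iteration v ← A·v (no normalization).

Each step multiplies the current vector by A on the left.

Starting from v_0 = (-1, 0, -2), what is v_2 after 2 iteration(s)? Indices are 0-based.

v_2 = (11, 14, -9)

v_0 = (-1, 0, -2).
v_1 = A·v_0 = (2, 4, -3).
v_2 = A·v_1 = (11, 14, -9).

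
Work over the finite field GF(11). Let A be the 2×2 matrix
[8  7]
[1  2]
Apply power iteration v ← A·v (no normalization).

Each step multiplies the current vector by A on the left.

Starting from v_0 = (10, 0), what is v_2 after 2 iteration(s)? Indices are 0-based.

v_2 = (6, 1)

v_0 = (10, 0).
v_1 = A·v_0 = (3, 10).
v_2 = A·v_1 = (6, 1).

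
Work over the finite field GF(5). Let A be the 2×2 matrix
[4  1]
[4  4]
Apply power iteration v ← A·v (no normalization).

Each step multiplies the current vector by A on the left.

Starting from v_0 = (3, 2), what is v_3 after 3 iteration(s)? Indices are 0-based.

v_0 = (3, 2).
v_1 = A·v_0 = (4, 0).
v_2 = A·v_1 = (1, 1).
v_3 = A·v_2 = (0, 3).

v_3 = (0, 3)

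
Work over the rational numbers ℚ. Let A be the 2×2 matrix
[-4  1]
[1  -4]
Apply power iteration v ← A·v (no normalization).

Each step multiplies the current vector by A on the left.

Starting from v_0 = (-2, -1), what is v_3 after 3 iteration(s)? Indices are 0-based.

v_3 = (103, -22)

v_0 = (-2, -1).
v_1 = A·v_0 = (7, 2).
v_2 = A·v_1 = (-26, -1).
v_3 = A·v_2 = (103, -22).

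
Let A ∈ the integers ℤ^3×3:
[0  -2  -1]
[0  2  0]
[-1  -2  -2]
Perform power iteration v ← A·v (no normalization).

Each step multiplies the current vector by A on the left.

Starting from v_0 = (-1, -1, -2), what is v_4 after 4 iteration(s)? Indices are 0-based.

v_0 = (-1, -1, -2).
v_1 = A·v_0 = (4, -2, 7).
v_2 = A·v_1 = (-3, -4, -14).
v_3 = A·v_2 = (22, -8, 39).
v_4 = A·v_3 = (-23, -16, -84).

v_4 = (-23, -16, -84)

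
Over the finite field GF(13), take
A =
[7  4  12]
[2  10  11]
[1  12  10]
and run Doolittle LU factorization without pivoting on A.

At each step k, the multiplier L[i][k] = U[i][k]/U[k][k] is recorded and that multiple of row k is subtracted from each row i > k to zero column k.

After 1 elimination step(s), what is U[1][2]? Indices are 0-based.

U[1][2] = 2

Step 1: pivot at (0,0) is 7.
  row1 ← row1 − (4)·row0  ⇒  L[1][0]=4, U row1=(0, 7, 2)
  row2 ← row2 − (2)·row0  ⇒  L[2][0]=2, U row2=(0, 4, 12)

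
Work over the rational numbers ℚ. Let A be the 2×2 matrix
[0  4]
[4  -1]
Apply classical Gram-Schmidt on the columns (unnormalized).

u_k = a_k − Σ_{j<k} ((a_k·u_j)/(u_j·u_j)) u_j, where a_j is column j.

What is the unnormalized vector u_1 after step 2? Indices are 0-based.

u_1 = (4, 0)

Step 1: u_0 = a_0 = (0, 4).
Step 2: u_1 = a_1 − (-1/4)·u_0 = (4, 0).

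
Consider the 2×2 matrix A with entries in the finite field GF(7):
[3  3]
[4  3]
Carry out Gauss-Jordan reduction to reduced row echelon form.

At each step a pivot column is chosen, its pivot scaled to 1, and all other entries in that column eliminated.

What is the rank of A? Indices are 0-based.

rank = 2

step 1: normalize row 0 (÷3) = (1, 1)
  row 1: subtract 4×row0 = (0, 6)
step 2: normalize row 1 (÷6) = (0, 1)
  row 0: subtract 1×row1 = (1, 0)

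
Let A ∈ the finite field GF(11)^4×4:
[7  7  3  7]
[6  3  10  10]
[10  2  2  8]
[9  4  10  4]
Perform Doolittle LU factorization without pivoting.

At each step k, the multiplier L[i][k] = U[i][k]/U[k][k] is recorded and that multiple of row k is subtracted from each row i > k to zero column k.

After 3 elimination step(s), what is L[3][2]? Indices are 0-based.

[col 0] pivot 7
  R1 -= 4*R0 → (0, 8, 9, 4)  (L[1][0] := 4)
  R2 -= 3*R0 → (0, 3, 4, 9)  (L[2][0] := 3)
  R3 -= 6*R0 → (0, 6, 3, 6)  (L[3][0] := 6)
[col 1] pivot 8
  R2 -= 10*R1 → (0, 0, 2, 2)  (L[2][1] := 10)
  R3 -= 9*R1 → (0, 0, 10, 3)  (L[3][1] := 9)
[col 2] pivot 2
  R3 -= 5*R2 → (0, 0, 0, 4)  (L[3][2] := 5)

L[3][2] = 5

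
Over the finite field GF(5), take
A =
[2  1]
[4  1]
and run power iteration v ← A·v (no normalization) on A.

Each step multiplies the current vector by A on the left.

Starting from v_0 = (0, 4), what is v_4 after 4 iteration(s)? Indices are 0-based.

v_4 = (1, 4)

v_0 = (0, 4).
v_1 = A·v_0 = (4, 4).
v_2 = A·v_1 = (2, 0).
v_3 = A·v_2 = (4, 3).
v_4 = A·v_3 = (1, 4).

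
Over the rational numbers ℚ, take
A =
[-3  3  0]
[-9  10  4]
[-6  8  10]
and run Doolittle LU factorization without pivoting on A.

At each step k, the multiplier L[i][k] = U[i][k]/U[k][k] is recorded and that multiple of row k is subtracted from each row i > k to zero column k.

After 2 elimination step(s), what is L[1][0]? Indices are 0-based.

[col 0] pivot -3
  R1 -= 3*R0 → (0, 1, 4)  (L[1][0] := 3)
  R2 -= 2*R0 → (0, 2, 10)  (L[2][0] := 2)
[col 1] pivot 1
  R2 -= 2*R1 → (0, 0, 2)  (L[2][1] := 2)

L[1][0] = 3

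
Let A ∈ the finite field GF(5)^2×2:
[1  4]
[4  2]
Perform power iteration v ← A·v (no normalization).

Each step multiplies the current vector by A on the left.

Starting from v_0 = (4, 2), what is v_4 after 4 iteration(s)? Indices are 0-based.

v_4 = (0, 4)

v_0 = (4, 2).
v_1 = A·v_0 = (2, 0).
v_2 = A·v_1 = (2, 3).
v_3 = A·v_2 = (4, 4).
v_4 = A·v_3 = (0, 4).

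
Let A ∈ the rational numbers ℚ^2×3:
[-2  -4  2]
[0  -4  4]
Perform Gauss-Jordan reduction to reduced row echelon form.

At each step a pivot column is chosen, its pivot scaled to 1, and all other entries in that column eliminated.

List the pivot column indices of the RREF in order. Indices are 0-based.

step 1: normalize row 0 (÷-2) = (1, 2, -1)
step 2: normalize row 1 (÷-4) = (0, 1, -1)
  row 0: subtract 2×row1 = (1, 0, 1)

pivot columns: 0, 1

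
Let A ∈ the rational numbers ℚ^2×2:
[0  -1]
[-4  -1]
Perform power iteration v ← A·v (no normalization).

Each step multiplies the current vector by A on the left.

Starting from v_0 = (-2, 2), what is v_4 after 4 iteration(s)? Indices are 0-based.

v_4 = (-22, -14)

v_0 = (-2, 2).
v_1 = A·v_0 = (-2, 6).
v_2 = A·v_1 = (-6, 2).
v_3 = A·v_2 = (-2, 22).
v_4 = A·v_3 = (-22, -14).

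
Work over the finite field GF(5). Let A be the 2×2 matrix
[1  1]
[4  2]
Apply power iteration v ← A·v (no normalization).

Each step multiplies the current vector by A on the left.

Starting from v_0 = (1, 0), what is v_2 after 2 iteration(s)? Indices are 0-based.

v_0 = (1, 0).
v_1 = A·v_0 = (1, 4).
v_2 = A·v_1 = (0, 2).

v_2 = (0, 2)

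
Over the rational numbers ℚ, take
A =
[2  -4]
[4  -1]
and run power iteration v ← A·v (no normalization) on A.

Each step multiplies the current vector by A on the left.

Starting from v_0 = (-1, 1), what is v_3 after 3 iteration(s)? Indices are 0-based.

v_0 = (-1, 1).
v_1 = A·v_0 = (-6, -5).
v_2 = A·v_1 = (8, -19).
v_3 = A·v_2 = (92, 51).

v_3 = (92, 51)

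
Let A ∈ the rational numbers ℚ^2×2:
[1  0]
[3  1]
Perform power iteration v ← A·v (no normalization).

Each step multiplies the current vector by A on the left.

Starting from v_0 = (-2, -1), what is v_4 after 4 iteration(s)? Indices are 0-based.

v_0 = (-2, -1).
v_1 = A·v_0 = (-2, -7).
v_2 = A·v_1 = (-2, -13).
v_3 = A·v_2 = (-2, -19).
v_4 = A·v_3 = (-2, -25).

v_4 = (-2, -25)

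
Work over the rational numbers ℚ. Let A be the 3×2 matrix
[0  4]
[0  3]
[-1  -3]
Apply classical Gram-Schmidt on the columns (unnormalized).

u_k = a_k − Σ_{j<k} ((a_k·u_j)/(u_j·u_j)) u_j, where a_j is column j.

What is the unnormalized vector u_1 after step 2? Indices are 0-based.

u_1 = (4, 3, 0)

Step 1: u_0 = a_0 = (0, 0, -1).
Step 2: u_1 = a_1 − (3)·u_0 = (4, 3, 0).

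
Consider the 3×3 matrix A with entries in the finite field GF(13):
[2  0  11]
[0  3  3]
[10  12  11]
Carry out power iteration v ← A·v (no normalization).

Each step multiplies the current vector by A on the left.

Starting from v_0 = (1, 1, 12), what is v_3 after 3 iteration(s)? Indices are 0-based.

v_3 = (1, 10, 12)

v_0 = (1, 1, 12).
v_1 = A·v_0 = (4, 0, 11).
v_2 = A·v_1 = (12, 7, 5).
v_3 = A·v_2 = (1, 10, 12).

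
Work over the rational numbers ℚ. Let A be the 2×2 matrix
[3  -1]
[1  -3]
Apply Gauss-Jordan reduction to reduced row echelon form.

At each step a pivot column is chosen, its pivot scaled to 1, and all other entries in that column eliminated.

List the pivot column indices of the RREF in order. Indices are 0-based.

pivot(0,0)=3: scale R0 → (1, -1/3)
  clear (1,0): R1 −= (1)R0 → (0, -8/3)
pivot(1,1)=-8/3: scale R1 → (0, 1)
  clear (0,1): R0 −= (-1/3)R1 → (1, 0)

pivot columns: 0, 1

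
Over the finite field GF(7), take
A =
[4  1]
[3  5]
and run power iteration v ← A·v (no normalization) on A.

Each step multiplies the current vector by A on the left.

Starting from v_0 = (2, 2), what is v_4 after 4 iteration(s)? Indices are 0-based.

v_0 = (2, 2).
v_1 = A·v_0 = (3, 2).
v_2 = A·v_1 = (0, 5).
v_3 = A·v_2 = (5, 4).
v_4 = A·v_3 = (3, 0).

v_4 = (3, 0)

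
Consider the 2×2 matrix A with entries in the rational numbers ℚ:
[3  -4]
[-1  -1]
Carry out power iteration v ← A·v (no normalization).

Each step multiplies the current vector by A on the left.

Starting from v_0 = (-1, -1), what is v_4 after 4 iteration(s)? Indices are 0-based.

v_4 = (-41, -5)

v_0 = (-1, -1).
v_1 = A·v_0 = (1, 2).
v_2 = A·v_1 = (-5, -3).
v_3 = A·v_2 = (-3, 8).
v_4 = A·v_3 = (-41, -5).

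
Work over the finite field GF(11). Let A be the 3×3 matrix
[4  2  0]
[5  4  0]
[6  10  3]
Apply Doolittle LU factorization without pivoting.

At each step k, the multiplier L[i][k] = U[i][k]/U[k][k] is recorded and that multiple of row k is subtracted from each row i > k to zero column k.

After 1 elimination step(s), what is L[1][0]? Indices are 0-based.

k=0: U[0][0]=4
  eliminate (1,0): mult=4, new row 1: (0, 7, 0); set L[1][0]=4
  eliminate (2,0): mult=7, new row 2: (0, 7, 3); set L[2][0]=7

L[1][0] = 4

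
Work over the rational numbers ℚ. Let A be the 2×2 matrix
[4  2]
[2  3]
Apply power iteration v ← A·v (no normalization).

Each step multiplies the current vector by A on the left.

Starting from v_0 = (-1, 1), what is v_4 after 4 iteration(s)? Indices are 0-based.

v_0 = (-1, 1).
v_1 = A·v_0 = (-2, 1).
v_2 = A·v_1 = (-6, -1).
v_3 = A·v_2 = (-26, -15).
v_4 = A·v_3 = (-134, -97).

v_4 = (-134, -97)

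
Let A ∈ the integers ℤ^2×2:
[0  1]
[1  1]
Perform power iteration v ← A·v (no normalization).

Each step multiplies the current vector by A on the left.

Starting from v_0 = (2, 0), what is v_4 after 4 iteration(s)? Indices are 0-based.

v_4 = (4, 6)

v_0 = (2, 0).
v_1 = A·v_0 = (0, 2).
v_2 = A·v_1 = (2, 2).
v_3 = A·v_2 = (2, 4).
v_4 = A·v_3 = (4, 6).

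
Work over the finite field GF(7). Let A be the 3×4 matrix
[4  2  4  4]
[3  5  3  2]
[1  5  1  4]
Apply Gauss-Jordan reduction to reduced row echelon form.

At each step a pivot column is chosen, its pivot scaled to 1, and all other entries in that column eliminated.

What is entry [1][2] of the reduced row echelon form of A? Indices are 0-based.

M[1][2] = 0

pivot(0,0)=4: scale R0 → (1, 4, 1, 1)
  clear (1,0): R1 −= (3)R0 → (0, 0, 0, 6)
  clear (2,0): R2 −= (1)R0 → (0, 1, 0, 3)
pivot(1,1): swap R1↔R2
pivot(1,1)=1: scale R1 → (0, 1, 0, 3)
  clear (0,1): R0 −= (4)R1 → (1, 0, 1, 3)
col 2: no nonzero at/below row 2; advance.
pivot(2,3)=6: scale R2 → (0, 0, 0, 1)
  clear (0,3): R0 −= (3)R2 → (1, 0, 1, 0)
  clear (1,3): R1 −= (3)R2 → (0, 1, 0, 0)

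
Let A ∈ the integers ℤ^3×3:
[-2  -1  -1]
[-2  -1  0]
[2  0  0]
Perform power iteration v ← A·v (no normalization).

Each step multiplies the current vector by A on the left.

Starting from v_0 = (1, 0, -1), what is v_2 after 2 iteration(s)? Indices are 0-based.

v_2 = (2, 4, -2)

v_0 = (1, 0, -1).
v_1 = A·v_0 = (-1, -2, 2).
v_2 = A·v_1 = (2, 4, -2).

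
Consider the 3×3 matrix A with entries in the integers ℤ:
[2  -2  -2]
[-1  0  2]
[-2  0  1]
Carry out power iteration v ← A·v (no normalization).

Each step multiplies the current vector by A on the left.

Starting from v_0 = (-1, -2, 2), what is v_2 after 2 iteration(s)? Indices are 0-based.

v_0 = (-1, -2, 2).
v_1 = A·v_0 = (-2, 5, 4).
v_2 = A·v_1 = (-22, 10, 8).

v_2 = (-22, 10, 8)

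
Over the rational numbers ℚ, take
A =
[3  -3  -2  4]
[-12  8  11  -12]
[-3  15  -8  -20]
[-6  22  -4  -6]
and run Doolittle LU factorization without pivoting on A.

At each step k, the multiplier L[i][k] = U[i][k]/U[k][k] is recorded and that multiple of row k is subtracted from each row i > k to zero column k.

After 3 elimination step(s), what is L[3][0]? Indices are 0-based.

L[3][0] = -2

k=0: U[0][0]=3
  eliminate (1,0): mult=-4, new row 1: (0, -4, 3, 4); set L[1][0]=-4
  eliminate (2,0): mult=-1, new row 2: (0, 12, -10, -16); set L[2][0]=-1
  eliminate (3,0): mult=-2, new row 3: (0, 16, -8, 2); set L[3][0]=-2
k=1: U[1][1]=-4
  eliminate (2,1): mult=-3, new row 2: (0, 0, -1, -4); set L[2][1]=-3
  eliminate (3,1): mult=-4, new row 3: (0, 0, 4, 18); set L[3][1]=-4
k=2: U[2][2]=-1
  eliminate (3,2): mult=-4, new row 3: (0, 0, 0, 2); set L[3][2]=-4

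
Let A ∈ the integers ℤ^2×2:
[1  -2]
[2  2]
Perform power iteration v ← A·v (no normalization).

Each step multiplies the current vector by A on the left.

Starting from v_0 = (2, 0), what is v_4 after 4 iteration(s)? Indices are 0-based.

v_4 = (-54, -36)

v_0 = (2, 0).
v_1 = A·v_0 = (2, 4).
v_2 = A·v_1 = (-6, 12).
v_3 = A·v_2 = (-30, 12).
v_4 = A·v_3 = (-54, -36).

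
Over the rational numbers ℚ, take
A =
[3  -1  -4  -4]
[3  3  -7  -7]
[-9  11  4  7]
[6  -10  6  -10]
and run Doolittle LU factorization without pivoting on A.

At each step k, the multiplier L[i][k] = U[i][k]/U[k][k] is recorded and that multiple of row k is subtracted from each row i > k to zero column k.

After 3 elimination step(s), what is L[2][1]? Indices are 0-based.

k=0: U[0][0]=3
  eliminate (1,0): mult=1, new row 1: (0, 4, -3, -3); set L[1][0]=1
  eliminate (2,0): mult=-3, new row 2: (0, 8, -8, -5); set L[2][0]=-3
  eliminate (3,0): mult=2, new row 3: (0, -8, 14, -2); set L[3][0]=2
k=1: U[1][1]=4
  eliminate (2,1): mult=2, new row 2: (0, 0, -2, 1); set L[2][1]=2
  eliminate (3,1): mult=-2, new row 3: (0, 0, 8, -8); set L[3][1]=-2
k=2: U[2][2]=-2
  eliminate (3,2): mult=-4, new row 3: (0, 0, 0, -4); set L[3][2]=-4

L[2][1] = 2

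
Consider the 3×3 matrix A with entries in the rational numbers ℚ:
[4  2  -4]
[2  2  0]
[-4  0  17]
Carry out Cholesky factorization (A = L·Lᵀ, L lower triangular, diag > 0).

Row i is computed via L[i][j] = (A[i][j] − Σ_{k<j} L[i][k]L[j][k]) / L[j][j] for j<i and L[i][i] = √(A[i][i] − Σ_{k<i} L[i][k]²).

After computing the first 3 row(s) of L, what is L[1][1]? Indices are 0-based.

Step 1: L[0][0] = √(4) = 2.
  L[1][0] = (2) / L[0][0] = 1.
Step 2: L[1][1] = √(1) = 1.
  L[2][0] = (-4) / L[0][0] = -2.
  L[2][1] = (2) / L[1][1] = 2.
Step 3: L[2][2] = √(9) = 3.

L[1][1] = 1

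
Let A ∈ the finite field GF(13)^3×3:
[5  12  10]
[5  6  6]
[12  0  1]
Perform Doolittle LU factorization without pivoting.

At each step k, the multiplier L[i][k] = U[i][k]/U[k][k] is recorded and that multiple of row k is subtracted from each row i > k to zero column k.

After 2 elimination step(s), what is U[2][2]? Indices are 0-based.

U[2][2] = 4

k=0: U[0][0]=5
  eliminate (1,0): mult=1, new row 1: (0, 7, 9); set L[1][0]=1
  eliminate (2,0): mult=5, new row 2: (0, 5, 3); set L[2][0]=5
k=1: U[1][1]=7
  eliminate (2,1): mult=10, new row 2: (0, 0, 4); set L[2][1]=10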